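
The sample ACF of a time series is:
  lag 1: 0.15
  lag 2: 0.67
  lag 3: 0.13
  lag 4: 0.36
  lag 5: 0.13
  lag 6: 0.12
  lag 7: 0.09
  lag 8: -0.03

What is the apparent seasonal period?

2

The largest autocorrelation is r_2 = 0.67, with a weaker echo at lag 4 (0.36); the remaining lags stay at or below 0.15.
The dominant spike at lag 2 indicates a seasonal period of 2.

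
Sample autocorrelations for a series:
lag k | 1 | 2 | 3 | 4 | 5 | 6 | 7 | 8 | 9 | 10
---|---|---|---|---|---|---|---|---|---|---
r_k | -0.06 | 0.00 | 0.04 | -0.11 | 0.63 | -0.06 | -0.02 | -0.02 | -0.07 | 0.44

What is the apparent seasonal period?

5

The largest autocorrelation is r_5 = 0.63, with a weaker echo at lag 10 (0.44); the remaining lags stay at or below 0.04.
The dominant spike at lag 5 indicates a seasonal period of 5.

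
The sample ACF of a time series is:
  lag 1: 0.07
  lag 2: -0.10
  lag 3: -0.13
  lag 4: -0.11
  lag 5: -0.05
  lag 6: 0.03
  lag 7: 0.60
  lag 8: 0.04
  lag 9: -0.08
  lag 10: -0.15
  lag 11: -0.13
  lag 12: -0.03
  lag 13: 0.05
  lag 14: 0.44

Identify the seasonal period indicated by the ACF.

The largest autocorrelation is r_7 = 0.60, with a weaker echo at lag 14 (0.44); the remaining lags stay at or below 0.07.
The dominant spike at lag 7 indicates a seasonal period of 7.

7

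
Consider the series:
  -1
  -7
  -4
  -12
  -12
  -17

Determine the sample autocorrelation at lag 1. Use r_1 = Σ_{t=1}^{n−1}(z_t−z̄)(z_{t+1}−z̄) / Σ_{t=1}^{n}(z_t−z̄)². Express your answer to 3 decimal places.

Mean z̄ = (-1 − 7 − 4 − 12 − 12 − 17)/6 = -8.8333
Deviations from mean: 7.8333, 1.8333, 4.8333, -3.1667, -3.1667, -8.1667
Numerator Σ_{t=1}^{5}(z_t−z̄)(z_{t+1}−z̄) = 43.8056
Denominator Σ(z_t−z̄)² = 174.8333
r_1 = 43.8056 / 174.8333 = 0.251

0.251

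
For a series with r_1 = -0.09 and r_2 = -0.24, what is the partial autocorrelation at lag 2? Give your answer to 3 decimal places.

-0.250

φ_{22} = (r_2 − r_1²) / (1 − r_1²)
r_1² = (-0.09)² = 0.0081
Numerator = -0.24 − 0.0081 = -0.2481; denominator = 1 − 0.0081 = 0.9919
φ_{22} = -0.2481 / 0.9919 = -0.250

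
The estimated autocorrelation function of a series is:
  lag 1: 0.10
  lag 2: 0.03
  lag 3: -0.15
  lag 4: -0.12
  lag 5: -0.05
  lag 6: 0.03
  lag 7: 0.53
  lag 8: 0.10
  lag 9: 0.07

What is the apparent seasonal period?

7

The largest autocorrelation is r_7 = 0.53; the remaining lags stay at or below 0.10.
The dominant spike at lag 7 indicates a seasonal period of 7.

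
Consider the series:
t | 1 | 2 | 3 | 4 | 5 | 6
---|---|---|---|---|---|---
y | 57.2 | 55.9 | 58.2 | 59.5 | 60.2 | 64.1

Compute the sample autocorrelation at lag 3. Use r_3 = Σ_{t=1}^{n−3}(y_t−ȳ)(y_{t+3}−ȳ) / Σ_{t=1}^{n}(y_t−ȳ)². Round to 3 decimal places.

Mean ȳ = (57.2 + 55.9 + 58.2 + 59.5 + 60.2 + 64.1)/6 = 59.1833
Σ(y_t−ȳ)(y_{t+3}−ȳ) = (-0.6281) + (-3.3381) + (-4.8347) = -8.8008
Denominator Σ(y_t−ȳ)² = 40.9883
r_3 = -8.8008 / 40.9883 = -0.215

-0.215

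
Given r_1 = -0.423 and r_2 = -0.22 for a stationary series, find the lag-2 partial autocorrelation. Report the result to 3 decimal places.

-0.486

φ_{22} = (r_2 − r_1²) / (1 − r_1²)
r_1² = (-0.423)² = 0.178929
Numerator = -0.22 − 0.1789 = -0.3989; denominator = 1 − 0.1789 = 0.8211
φ_{22} = -0.3989 / 0.8211 = -0.486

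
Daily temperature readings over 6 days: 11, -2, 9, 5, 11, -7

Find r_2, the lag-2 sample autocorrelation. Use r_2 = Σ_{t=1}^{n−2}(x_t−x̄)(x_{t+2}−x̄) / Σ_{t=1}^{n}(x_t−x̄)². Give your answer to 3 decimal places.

Mean x̄ = (11 − 2 + 9 + 5 + 11 − 7)/6 = 4.5000
Deviations from mean: 6.5000, -6.5000, 4.5000, 0.5000, 6.5000, -11.5000
Numerator Σ_{t=1}^{4}(x_t−x̄)(x_{t+2}−x̄) = 49.5000
Denominator Σ(x_t−x̄)² = 279.5000
r_2 = 49.5000 / 279.5000 = 0.177

0.177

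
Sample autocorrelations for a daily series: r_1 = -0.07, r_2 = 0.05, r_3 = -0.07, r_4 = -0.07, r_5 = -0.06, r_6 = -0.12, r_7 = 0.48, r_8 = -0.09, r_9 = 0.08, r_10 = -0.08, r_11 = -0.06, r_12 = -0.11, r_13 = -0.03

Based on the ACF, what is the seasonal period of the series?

The largest autocorrelation is r_7 = 0.48; the remaining lags stay at or below 0.08.
The dominant spike at lag 7 indicates a seasonal period of 7.

7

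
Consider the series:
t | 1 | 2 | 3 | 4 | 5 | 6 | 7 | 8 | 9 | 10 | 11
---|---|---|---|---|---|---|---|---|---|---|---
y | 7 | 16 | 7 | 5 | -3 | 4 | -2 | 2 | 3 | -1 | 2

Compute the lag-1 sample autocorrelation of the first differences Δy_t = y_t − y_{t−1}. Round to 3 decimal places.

-0.535

First differences Δy: 9, -9, -2, -8, 7, -6, 4, 1, -4, 3
Mean of differences = -0.5000
Numerator Σ(Δy_t−Δȳ)(Δy_{t+1}−Δȳ) = -189.7500
Denominator Σ(Δy_t−Δȳ)² = 354.5000
r_1(Δy) = -189.7500 / 354.5000 = -0.535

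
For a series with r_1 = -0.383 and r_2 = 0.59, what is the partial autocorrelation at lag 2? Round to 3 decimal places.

0.520

φ_{22} = (r_2 − r_1²) / (1 − r_1²)
r_1² = (-0.383)² = 0.146689
Numerator = 0.59 − 0.1467 = 0.4433; denominator = 1 − 0.1467 = 0.8533
φ_{22} = 0.4433 / 0.8533 = 0.520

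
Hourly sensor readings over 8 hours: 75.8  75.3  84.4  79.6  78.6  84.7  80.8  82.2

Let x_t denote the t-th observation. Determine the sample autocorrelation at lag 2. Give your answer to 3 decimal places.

-0.189

Mean x̄ = (75.8 + 75.3 + 84.4 + 79.6 + 78.6 + 84.7 + 80.8 + 82.2)/8 = 80.1750
Deviations from mean: -4.3750, -4.8750, 4.2250, -0.5750, -1.5750, 4.5250, 0.6250, 2.0250
Numerator Σ_{t=1}^{6}(x_t−x̄)(x_{t+2}−x̄) = -16.7588
Denominator Σ(x_t−x̄)² = 88.5350
r_2 = -16.7588 / 88.5350 = -0.189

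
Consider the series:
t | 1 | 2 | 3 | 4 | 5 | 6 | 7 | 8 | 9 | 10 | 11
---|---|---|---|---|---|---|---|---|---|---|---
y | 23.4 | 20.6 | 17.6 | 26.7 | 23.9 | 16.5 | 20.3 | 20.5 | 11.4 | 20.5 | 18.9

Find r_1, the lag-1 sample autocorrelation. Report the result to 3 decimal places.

-0.078

Mean ȳ = (23.4 + 20.6 + 17.6 + 26.7 + 23.9 + 16.5 + 20.3 + 20.5 + 11.4 + 20.5 + 18.9)/11 = 20.0273
Numerator Σ_{t=1}^{10}(y_t−ȳ)(y_{t+1}−ȳ) = -12.9962
Denominator Σ(y_t−ȳ)² = 165.7818
r_1 = -12.9962 / 165.7818 = -0.078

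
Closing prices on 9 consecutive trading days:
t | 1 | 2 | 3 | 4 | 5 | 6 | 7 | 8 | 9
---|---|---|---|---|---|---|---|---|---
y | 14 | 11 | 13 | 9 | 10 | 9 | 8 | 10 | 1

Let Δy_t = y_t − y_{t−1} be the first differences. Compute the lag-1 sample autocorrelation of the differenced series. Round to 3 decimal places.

-0.441

First differences Δy: -3, 2, -4, 1, -1, -1, 2, -9
Mean of differences = -1.6250
Numerator Σ(Δy_t−Δȳ)(Δy_{t+1}−Δȳ) = -42.2656
Denominator Σ(Δy_t−Δȳ)² = 95.8750
r_1(Δy) = -42.2656 / 95.8750 = -0.441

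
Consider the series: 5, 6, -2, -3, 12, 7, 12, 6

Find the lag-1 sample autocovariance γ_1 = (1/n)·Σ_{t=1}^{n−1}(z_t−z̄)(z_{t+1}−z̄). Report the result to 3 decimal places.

3.389

Mean z̄ = (5 + 6 − 2 − 3 + 12 + 7 + 12 + 6)/8 = 5.3750
Deviations: -0.3750, 0.6250, -7.3750, -8.3750, 6.6250, 1.6250, 6.6250, 0.6250
Σ_{t=1}^{7}(z_t−z̄)(z_{t+1}−z̄) = 27.1094
γ_1 = 27.1094 / 8 = 3.389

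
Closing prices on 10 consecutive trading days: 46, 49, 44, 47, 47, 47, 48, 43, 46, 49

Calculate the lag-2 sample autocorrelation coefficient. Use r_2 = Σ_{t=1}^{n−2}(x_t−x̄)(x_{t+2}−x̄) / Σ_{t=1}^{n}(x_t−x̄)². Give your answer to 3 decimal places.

Mean x̄ = (46 + 49 + 44 + 47 + 47 + 47 + 48 + 43 + 46 + 49)/10 = 46.6000
Numerator Σ_{t=1}^{8}(x_t−x̄)(x_{t+2}−x̄) = -8.7200
Denominator Σ(x_t−x̄)² = 34.4000
r_2 = -8.7200 / 34.4000 = -0.253

-0.253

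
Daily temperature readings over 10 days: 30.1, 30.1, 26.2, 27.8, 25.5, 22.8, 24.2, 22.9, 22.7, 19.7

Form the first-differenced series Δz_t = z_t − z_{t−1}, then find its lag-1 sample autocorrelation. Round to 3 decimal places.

-0.591

First differences Δz: 0.0, -3.9, 1.6, -2.3, -2.7, 1.4, -1.3, -0.2, -3.0
Mean of differences = -1.1556
Numerator Σ(Δz_t−Δz̄)(Δz_{t+1}−Δz̄) = -18.3364
Denominator Σ(Δz_t−Δz̄)² = 31.0222
r_1(Δz) = -18.3364 / 31.0222 = -0.591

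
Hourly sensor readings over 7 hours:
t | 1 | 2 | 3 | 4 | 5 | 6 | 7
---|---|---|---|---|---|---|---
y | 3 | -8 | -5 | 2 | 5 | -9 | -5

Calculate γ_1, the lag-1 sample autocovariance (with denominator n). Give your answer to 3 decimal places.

-3.761

Mean ȳ = (3 − 8 − 5 + 2 + 5 − 9 − 5)/7 = -2.4286
Σ_{t=1}^{6}(y_t−ȳ)(y_{t+1}−ȳ) = -26.3265
γ_1 = -26.3265 / 7 = -3.761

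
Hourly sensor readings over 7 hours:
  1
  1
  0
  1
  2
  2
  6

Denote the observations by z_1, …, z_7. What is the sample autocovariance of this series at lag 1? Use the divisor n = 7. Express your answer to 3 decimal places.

Mean z̄ = (1 + 1 + 0 + 1 + 2 + 2 + 6)/7 = 1.8571
Σ_{t=1}^{6}(z_t−z̄)(z_{t+1}−z̄) = 4.4082
γ_1 = 4.4082 / 7 = 0.630

0.630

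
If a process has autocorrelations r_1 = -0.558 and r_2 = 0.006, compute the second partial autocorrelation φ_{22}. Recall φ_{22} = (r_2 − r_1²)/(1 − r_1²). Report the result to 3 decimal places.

-0.443

φ_{22} = (r_2 − r_1²) / (1 − r_1²)
r_1² = (-0.558)² = 0.311364
Numerator = 0.006 − 0.3114 = -0.3054; denominator = 1 − 0.3114 = 0.6886
φ_{22} = -0.3054 / 0.6886 = -0.443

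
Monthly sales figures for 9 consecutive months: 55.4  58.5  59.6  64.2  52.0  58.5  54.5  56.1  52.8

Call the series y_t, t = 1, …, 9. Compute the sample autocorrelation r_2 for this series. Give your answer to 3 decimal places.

0.231

Mean ȳ = (55.4 + 58.5 + 59.6 + 64.2 + 52.0 + 58.5 + 54.5 + 56.1 + 52.8)/9 = 56.8444
Numerator Σ_{t=1}^{7}(y_t−ȳ)(y_{t+2}−ȳ) = 26.6327
Denominator Σ(y_t−ȳ)² = 115.1422
r_2 = 26.6327 / 115.1422 = 0.231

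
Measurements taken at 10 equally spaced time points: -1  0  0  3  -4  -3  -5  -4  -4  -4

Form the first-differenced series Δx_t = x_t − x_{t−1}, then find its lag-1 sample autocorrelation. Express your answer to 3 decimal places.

-0.523

First differences Δx: 1, 0, 3, -7, 1, -2, 1, 0, 0
Mean of differences = -0.3333
Numerator Σ(Δx_t−Δx̄)(Δx_{t+1}−Δx̄) = -33.4444
Denominator Σ(Δx_t−Δx̄)² = 64.0000
r_1(Δx) = -33.4444 / 64.0000 = -0.523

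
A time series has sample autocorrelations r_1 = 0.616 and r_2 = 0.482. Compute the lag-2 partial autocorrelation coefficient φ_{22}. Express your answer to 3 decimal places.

φ_{22} = (r_2 − r_1²) / (1 − r_1²)
r_1² = (0.616)² = 0.379456
Numerator = 0.482 − 0.3795 = 0.1025; denominator = 1 − 0.3795 = 0.6205
φ_{22} = 0.1025 / 0.6205 = 0.165

0.165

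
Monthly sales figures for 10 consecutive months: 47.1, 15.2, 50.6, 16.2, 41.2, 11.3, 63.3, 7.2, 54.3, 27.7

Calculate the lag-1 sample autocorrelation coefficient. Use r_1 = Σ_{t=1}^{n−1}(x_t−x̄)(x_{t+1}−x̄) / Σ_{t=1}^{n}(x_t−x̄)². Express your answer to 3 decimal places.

Mean x̄ = (47.1 + 15.2 + 50.6 + 16.2 + 41.2 + 11.3 + 63.3 + 7.2 + 54.3 + 27.7)/10 = 33.4100
Numerator Σ_{t=1}^{9}(x_t−x̄)(x_{t+1}−x̄) = -3275.5611
Denominator Σ(x_t−x̄)² = 3709.6090
r_1 = -3275.5611 / 3709.6090 = -0.883

-0.883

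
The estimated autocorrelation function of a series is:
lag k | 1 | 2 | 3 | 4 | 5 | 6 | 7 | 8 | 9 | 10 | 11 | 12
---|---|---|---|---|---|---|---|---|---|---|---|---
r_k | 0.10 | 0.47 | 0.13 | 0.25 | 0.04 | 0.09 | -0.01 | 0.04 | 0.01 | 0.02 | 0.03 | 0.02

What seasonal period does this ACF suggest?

The largest autocorrelation is r_2 = 0.47, with a weaker echo at lag 4 (0.25); the remaining lags stay at or below 0.13.
The dominant spike at lag 2 indicates a seasonal period of 2.

2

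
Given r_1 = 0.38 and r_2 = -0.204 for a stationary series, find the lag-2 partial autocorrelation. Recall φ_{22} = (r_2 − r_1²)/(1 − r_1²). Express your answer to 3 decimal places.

-0.407

φ_{22} = (r_2 − r_1²) / (1 − r_1²)
r_1² = (0.38)² = 0.1444
Numerator = -0.204 − 0.1444 = -0.3484; denominator = 1 − 0.1444 = 0.8556
φ_{22} = -0.3484 / 0.8556 = -0.407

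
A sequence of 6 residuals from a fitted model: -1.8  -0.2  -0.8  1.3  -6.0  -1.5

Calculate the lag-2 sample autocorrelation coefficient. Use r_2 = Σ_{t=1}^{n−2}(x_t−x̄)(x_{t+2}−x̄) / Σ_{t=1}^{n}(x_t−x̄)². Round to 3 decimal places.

0.009

Mean x̄ = (-1.8 − 0.2 − 0.8 + 1.3 − 6.0 − 1.5)/6 = -1.5000
Deviations from mean: -0.3000, 1.3000, 0.7000, 2.8000, -4.5000, 0.0000
Numerator Σ_{t=1}^{4}(x_t−x̄)(x_{t+2}−x̄) = 0.2800
Denominator Σ(x_t−x̄)² = 30.3600
r_2 = 0.2800 / 30.3600 = 0.009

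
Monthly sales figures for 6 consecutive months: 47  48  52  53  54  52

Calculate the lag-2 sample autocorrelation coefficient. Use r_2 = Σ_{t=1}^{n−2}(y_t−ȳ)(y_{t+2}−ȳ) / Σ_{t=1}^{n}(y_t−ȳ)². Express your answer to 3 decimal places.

-0.125

Mean ȳ = (47 + 48 + 52 + 53 + 54 + 52)/6 = 51.0000
Deviations from mean: -4.0000, -3.0000, 1.0000, 2.0000, 3.0000, 1.0000
Numerator Σ_{t=1}^{4}(y_t−ȳ)(y_{t+2}−ȳ) = -5.0000
Denominator Σ(y_t−ȳ)² = 40.0000
r_2 = -5.0000 / 40.0000 = -0.125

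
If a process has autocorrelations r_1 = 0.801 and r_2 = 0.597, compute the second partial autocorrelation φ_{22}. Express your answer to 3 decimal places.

-0.124

φ_{22} = (r_2 − r_1²) / (1 − r_1²)
r_1² = (0.801)² = 0.641601
Numerator = 0.597 − 0.6416 = -0.0446; denominator = 1 − 0.6416 = 0.3584
φ_{22} = -0.0446 / 0.3584 = -0.124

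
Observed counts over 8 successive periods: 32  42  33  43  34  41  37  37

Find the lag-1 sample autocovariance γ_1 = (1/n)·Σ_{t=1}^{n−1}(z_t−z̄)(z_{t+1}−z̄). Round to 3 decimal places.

-12.768

Mean z̄ = (32 + 42 + 33 + 43 + 34 + 41 + 37 + 37)/8 = 37.3750
Deviations: -5.3750, 4.6250, -4.3750, 5.6250, -3.3750, 3.6250, -0.3750, -0.3750
Σ_{t=1}^{7}(z_t−z̄)(z_{t+1}−z̄) = -102.1406
γ_1 = -102.1406 / 8 = -12.768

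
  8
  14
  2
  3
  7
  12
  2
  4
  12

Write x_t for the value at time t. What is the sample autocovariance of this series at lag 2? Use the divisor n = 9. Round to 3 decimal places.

Mean x̄ = (8 + 14 + 2 + 3 + 7 + 12 + 2 + 4 + 12)/9 = 7.1111
Σ_{t=1}^{7}(x_t−x̄)(x_{t+2}−x̄) = -92.0247
γ_2 = -92.0247 / 9 = -10.225

-10.225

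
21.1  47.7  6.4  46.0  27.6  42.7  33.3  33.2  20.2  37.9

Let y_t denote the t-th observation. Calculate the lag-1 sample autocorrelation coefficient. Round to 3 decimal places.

Mean ȳ = (21.1 + 47.7 + 6.4 + 46.0 + 27.6 + 42.7 + 33.3 + 33.2 + 20.2 + 37.9)/10 = 31.6100
Numerator Σ_{t=1}^{9}(y_t−ȳ)(y_{t+1}−ȳ) = -1108.1631
Denominator Σ(y_t−ȳ)² = 1526.1690
r_1 = -1108.1631 / 1526.1690 = -0.726

-0.726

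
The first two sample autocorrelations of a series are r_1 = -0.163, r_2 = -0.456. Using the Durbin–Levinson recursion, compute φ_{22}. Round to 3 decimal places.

φ_{22} = (r_2 − r_1²) / (1 − r_1²)
r_1² = (-0.163)² = 0.026569
Numerator = -0.456 − 0.0266 = -0.4826; denominator = 1 − 0.0266 = 0.9734
φ_{22} = -0.4826 / 0.9734 = -0.496

-0.496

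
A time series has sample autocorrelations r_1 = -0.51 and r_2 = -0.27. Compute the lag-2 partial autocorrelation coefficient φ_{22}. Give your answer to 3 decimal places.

φ_{22} = (r_2 − r_1²) / (1 − r_1²)
r_1² = (-0.51)² = 0.2601
Numerator = -0.27 − 0.2601 = -0.5301; denominator = 1 − 0.2601 = 0.7399
φ_{22} = -0.5301 / 0.7399 = -0.716

-0.716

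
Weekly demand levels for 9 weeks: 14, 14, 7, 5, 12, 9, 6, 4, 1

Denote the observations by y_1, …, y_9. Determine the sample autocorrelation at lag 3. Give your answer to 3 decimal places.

Mean ȳ = (14 + 14 + 7 + 5 + 12 + 9 + 6 + 4 + 1)/9 = 8.0000
Numerator Σ_{t=1}^{6}(y_t−ȳ)(y_{t+3}−ȳ) = -12.0000
Denominator Σ(y_t−ȳ)² = 168.0000
r_3 = -12.0000 / 168.0000 = -0.071

-0.071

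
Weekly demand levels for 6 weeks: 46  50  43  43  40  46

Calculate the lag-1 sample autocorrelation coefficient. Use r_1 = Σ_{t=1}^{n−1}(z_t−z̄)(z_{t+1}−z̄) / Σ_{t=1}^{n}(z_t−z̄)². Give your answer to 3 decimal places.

0.043

Mean z̄ = (46 + 50 + 43 + 43 + 40 + 46)/6 = 44.6667
Deviations from mean: 1.3333, 5.3333, -1.6667, -1.6667, -4.6667, 1.3333
Numerator Σ_{t=1}^{5}(z_t−z̄)(z_{t+1}−z̄) = 2.5556
Denominator Σ(z_t−z̄)² = 59.3333
r_1 = 2.5556 / 59.3333 = 0.043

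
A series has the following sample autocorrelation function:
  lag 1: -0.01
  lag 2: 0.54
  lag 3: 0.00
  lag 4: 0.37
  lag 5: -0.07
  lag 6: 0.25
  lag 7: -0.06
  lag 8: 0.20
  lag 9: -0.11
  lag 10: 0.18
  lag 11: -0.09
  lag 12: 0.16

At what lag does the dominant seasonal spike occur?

2

The largest autocorrelation is r_2 = 0.54, with weaker echoes at lags 4 (0.37), 6 (0.25), 8 (0.20), 10 (0.18) and 12 (0.16); the remaining lags stay at or below 0.00.
The dominant spike at lag 2 indicates a seasonal period of 2.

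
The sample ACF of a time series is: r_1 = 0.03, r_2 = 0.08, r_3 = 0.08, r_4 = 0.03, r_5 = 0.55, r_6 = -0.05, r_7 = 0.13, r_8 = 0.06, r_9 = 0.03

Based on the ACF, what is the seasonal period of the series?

The largest autocorrelation is r_5 = 0.55; the remaining lags stay at or below 0.13.
The dominant spike at lag 5 indicates a seasonal period of 5.

5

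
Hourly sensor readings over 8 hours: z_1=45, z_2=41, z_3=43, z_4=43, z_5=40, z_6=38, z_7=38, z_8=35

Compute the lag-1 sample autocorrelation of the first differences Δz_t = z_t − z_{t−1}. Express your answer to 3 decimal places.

-0.300

First differences Δz: -4, 2, 0, -3, -2, 0, -3
Mean of differences = -1.4286
Numerator Σ(Δz_t−Δz̄)(Δz_{t+1}−Δz̄) = -8.3265
Denominator Σ(Δz_t−Δz̄)² = 27.7143
r_1(Δz) = -8.3265 / 27.7143 = -0.300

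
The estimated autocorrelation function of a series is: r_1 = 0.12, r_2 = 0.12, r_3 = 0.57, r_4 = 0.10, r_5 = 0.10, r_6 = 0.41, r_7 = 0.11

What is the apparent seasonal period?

The largest autocorrelation is r_3 = 0.57, with a weaker echo at lag 6 (0.41); the remaining lags stay at or below 0.12.
The dominant spike at lag 3 indicates a seasonal period of 3.

3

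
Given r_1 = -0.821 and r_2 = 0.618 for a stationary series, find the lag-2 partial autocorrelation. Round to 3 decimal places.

-0.172

φ_{22} = (r_2 − r_1²) / (1 − r_1²)
r_1² = (-0.821)² = 0.674041
Numerator = 0.618 − 0.6740 = -0.0560; denominator = 1 − 0.6740 = 0.3260
φ_{22} = -0.0560 / 0.3260 = -0.172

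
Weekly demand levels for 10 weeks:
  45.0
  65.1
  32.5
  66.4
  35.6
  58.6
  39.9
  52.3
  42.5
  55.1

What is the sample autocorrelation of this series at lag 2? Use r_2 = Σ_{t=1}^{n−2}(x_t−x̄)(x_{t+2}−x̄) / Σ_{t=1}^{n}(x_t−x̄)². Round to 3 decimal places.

Mean x̄ = (45.0 + 65.1 + 32.5 + 66.4 + 35.6 + 58.6 + 39.9 + 52.3 + 42.5 + 55.1)/10 = 49.3000
Numerator Σ_{t=1}^{8}(x_t−x̄)(x_{t+2}−x̄) = 969.6100
Denominator Σ(x_t−x̄)² = 1294.2000
r_2 = 969.6100 / 1294.2000 = 0.749

0.749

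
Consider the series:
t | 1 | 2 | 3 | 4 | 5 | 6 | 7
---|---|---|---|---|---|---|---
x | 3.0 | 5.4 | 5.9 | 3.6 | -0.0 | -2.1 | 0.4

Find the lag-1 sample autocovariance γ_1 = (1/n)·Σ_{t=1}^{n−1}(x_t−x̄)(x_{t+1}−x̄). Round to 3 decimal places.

Mean x̄ = (3.0 + 5.4 + 5.9 + 3.6 − 0.0 − 2.1 + 0.4)/7 = 2.3143
Deviations: 0.6857, 3.0857, 3.5857, 1.2857, -2.3143, -4.4143, -1.9143
Σ_{t=1}^{6}(x_t−x̄)(x_{t+1}−x̄) = 33.4812
γ_1 = 33.4812 / 7 = 4.783

4.783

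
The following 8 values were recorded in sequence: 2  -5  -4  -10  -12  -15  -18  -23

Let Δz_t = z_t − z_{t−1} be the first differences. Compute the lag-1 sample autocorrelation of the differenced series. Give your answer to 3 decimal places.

First differences Δz: -7, 1, -6, -2, -3, -3, -5
Mean of differences = -3.5714
Numerator Σ(Δz_t−Δz̄)(Δz_{t+1}−Δz̄) = -30.1837
Denominator Σ(Δz_t−Δz̄)² = 43.7143
r_1(Δz) = -30.1837 / 43.7143 = -0.690

-0.690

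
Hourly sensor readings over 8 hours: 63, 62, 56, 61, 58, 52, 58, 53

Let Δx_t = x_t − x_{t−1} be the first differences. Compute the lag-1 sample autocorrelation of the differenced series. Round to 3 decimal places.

-0.616

First differences Δx: -1, -6, 5, -3, -6, 6, -5
Mean of differences = -1.4286
Numerator Σ(Δx_t−Δx̄)(Δx_{t+1}−Δx̄) = -94.7551
Denominator Σ(Δx_t−Δx̄)² = 153.7143
r_1(Δx) = -94.7551 / 153.7143 = -0.616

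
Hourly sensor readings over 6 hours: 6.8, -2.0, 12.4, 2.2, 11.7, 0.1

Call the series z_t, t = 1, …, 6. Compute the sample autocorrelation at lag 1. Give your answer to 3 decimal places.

-0.750

Mean z̄ = (6.8 − 2.0 + 12.4 + 2.2 + 11.7 + 0.1)/6 = 5.2000
Deviations from mean: 1.6000, -7.2000, 7.2000, -3.0000, 6.5000, -5.1000
Σ(z_t−z̄)(z_{t+1}−z̄) = (-11.5200) + (-51.8400) + (-21.6000) + (-19.5000) + (-33.1500) = -137.6100
Denominator Σ(z_t−z̄)² = 183.5000
r_1 = -137.6100 / 183.5000 = -0.750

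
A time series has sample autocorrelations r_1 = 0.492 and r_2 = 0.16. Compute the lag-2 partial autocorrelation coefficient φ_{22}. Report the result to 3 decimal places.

-0.108

φ_{22} = (r_2 − r_1²) / (1 − r_1²)
r_1² = (0.492)² = 0.242064
Numerator = 0.16 − 0.2421 = -0.0821; denominator = 1 − 0.2421 = 0.7579
φ_{22} = -0.0821 / 0.7579 = -0.108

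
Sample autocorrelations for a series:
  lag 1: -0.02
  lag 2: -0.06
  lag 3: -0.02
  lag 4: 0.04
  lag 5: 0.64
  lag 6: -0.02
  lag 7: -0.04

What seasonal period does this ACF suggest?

5

The largest autocorrelation is r_5 = 0.64; the remaining lags stay at or below 0.04.
The dominant spike at lag 5 indicates a seasonal period of 5.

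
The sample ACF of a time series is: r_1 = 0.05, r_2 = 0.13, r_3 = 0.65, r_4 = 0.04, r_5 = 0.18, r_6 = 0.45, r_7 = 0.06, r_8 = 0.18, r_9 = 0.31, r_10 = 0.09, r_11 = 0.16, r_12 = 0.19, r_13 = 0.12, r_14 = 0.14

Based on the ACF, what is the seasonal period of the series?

The largest autocorrelation is r_3 = 0.65, with weaker echoes at lags 6 (0.45), 9 (0.31) and 12 (0.19); the remaining lags stay at or below 0.18.
The dominant spike at lag 3 indicates a seasonal period of 3.

3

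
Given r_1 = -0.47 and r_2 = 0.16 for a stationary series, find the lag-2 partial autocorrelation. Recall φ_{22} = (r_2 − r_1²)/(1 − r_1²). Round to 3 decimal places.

φ_{22} = (r_2 − r_1²) / (1 − r_1²)
r_1² = (-0.47)² = 0.2209
Numerator = 0.16 − 0.2209 = -0.0609; denominator = 1 − 0.2209 = 0.7791
φ_{22} = -0.0609 / 0.7791 = -0.078

-0.078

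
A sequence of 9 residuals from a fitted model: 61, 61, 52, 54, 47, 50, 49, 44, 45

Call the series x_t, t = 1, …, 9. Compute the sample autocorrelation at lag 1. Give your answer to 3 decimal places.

Mean x̄ = (61 + 61 + 52 + 54 + 47 + 50 + 49 + 44 + 45)/9 = 51.4444
Numerator Σ_{t=1}^{8}(x_t−x̄)(x_{t+1}−x̄) = 162.8025
Denominator Σ(x_t−x̄)² = 314.2222
r_1 = 162.8025 / 314.2222 = 0.518

0.518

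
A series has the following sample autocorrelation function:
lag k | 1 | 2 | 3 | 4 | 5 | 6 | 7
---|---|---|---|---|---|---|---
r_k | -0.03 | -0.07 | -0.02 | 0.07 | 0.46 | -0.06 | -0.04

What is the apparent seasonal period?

The largest autocorrelation is r_5 = 0.46; the remaining lags stay at or below 0.07.
The dominant spike at lag 5 indicates a seasonal period of 5.

5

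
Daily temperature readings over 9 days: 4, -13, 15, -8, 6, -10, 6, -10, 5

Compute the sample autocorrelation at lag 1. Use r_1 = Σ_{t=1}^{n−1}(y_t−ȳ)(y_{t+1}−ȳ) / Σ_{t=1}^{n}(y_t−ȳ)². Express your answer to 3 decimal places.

Mean ȳ = (4 − 13 + 15 − 8 + 6 − 10 + 6 − 10 + 5)/9 = -0.5556
Numerator Σ_{t=1}^{8}(y_t−ȳ)(y_{t+1}−ȳ) = -653.0864
Denominator Σ(y_t−ȳ)² = 768.2222
r_1 = -653.0864 / 768.2222 = -0.850

-0.850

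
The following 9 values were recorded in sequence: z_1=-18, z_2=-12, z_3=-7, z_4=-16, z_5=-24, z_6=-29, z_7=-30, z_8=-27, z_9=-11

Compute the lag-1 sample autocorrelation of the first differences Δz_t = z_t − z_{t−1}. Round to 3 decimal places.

0.325

First differences Δz: 6, 5, -9, -8, -5, -1, 3, 16
Mean of differences = 0.8750
Numerator Σ(Δz_t−Δz̄)(Δz_{t+1}−Δz̄) = 159.3594
Denominator Σ(Δz_t−Δz̄)² = 490.8750
r_1(Δz) = 159.3594 / 490.8750 = 0.325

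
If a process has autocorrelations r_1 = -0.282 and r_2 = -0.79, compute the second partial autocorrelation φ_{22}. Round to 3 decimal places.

φ_{22} = (r_2 − r_1²) / (1 − r_1²)
r_1² = (-0.282)² = 0.079524
Numerator = -0.79 − 0.0795 = -0.8695; denominator = 1 − 0.0795 = 0.9205
φ_{22} = -0.8695 / 0.9205 = -0.945

-0.945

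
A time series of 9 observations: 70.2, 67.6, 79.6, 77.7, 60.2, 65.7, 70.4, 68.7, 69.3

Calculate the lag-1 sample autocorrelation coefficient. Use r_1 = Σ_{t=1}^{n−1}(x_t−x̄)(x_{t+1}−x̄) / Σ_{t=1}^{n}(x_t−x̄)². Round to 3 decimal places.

Mean x̄ = (70.2 + 67.6 + 79.6 + 77.7 + 60.2 + 65.7 + 70.4 + 68.7 + 69.3)/9 = 69.9333
Numerator Σ_{t=1}^{8}(x_t−x̄)(x_{t+1}−x̄) = 15.7389
Denominator Σ(x_t−x̄)² = 274.0800
r_1 = 15.7389 / 274.0800 = 0.057

0.057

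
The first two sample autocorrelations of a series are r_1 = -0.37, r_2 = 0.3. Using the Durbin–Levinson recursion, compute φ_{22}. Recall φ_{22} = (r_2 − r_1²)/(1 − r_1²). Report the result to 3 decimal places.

φ_{22} = (r_2 − r_1²) / (1 − r_1²)
r_1² = (-0.37)² = 0.1369
Numerator = 0.3 − 0.1369 = 0.1631; denominator = 1 − 0.1369 = 0.8631
φ_{22} = 0.1631 / 0.8631 = 0.189

0.189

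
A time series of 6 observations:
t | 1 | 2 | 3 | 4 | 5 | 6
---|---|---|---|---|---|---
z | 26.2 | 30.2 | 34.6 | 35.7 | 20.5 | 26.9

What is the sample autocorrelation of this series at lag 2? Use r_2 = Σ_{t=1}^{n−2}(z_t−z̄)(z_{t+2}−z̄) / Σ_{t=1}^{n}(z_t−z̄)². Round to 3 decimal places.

-0.429

Mean z̄ = (26.2 + 30.2 + 34.6 + 35.7 + 20.5 + 26.9)/6 = 29.0167
Σ(z_t−z̄)(z_{t+2}−z̄) = (-15.7264) + (7.9086) + (-47.5514) + (-14.1464) = -69.5156
Denominator Σ(z_t−z̄)² = 162.1883
r_2 = -69.5156 / 162.1883 = -0.429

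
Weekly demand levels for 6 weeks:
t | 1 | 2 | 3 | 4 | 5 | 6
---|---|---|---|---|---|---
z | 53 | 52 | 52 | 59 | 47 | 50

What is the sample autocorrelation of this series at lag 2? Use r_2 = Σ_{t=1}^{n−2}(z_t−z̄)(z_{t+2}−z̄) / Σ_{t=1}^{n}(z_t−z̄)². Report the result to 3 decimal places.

-0.193

Mean z̄ = (53 + 52 + 52 + 59 + 47 + 50)/6 = 52.1667
Deviations from mean: 0.8333, -0.1667, -0.1667, 6.8333, -5.1667, -2.1667
Σ(z_t−z̄)(z_{t+2}−z̄) = (-0.1389) + (-1.1389) + (0.8611) + (-14.8056) = -15.2222
Denominator Σ(z_t−z̄)² = 78.8333
r_2 = -15.2222 / 78.8333 = -0.193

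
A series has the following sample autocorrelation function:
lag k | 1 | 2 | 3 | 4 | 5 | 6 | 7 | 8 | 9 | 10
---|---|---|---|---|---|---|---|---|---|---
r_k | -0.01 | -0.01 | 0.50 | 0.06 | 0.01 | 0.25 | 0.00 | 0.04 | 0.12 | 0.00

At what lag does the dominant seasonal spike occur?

3

The largest autocorrelation is r_3 = 0.50, with a weaker echo at lag 6 (0.25); the remaining lags stay at or below 0.12.
The dominant spike at lag 3 indicates a seasonal period of 3.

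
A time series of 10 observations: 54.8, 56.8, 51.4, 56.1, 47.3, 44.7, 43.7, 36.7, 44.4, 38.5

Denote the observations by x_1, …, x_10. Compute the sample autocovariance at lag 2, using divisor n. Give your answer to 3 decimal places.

Mean x̄ = (54.8 + 56.8 + 51.4 + 56.1 + 47.3 + 44.7 + 43.7 + 36.7 + 44.4 + 38.5)/10 = 47.4400
Σ_{t=1}^{8}(x_t−x̄)(x_{t+2}−x̄) = 223.2568
γ_2 = 223.2568 / 10 = 22.326

22.326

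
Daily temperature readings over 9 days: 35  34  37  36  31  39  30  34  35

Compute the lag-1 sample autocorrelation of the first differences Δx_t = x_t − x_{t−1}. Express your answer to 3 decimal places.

-0.732

First differences Δx: -1, 3, -1, -5, 8, -9, 4, 1
Mean of differences = 0.0000
Numerator Σ(Δx_t−Δx̄)(Δx_{t+1}−Δx̄) = -145.0000
Denominator Σ(Δx_t−Δx̄)² = 198.0000
r_1(Δx) = -145.0000 / 198.0000 = -0.732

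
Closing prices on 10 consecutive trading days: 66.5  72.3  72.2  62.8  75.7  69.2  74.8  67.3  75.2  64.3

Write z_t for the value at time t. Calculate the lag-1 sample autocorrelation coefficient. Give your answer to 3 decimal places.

-0.635

Mean z̄ = (66.5 + 72.3 + 72.2 + 62.8 + 75.7 + 69.2 + 74.8 + 67.3 + 75.2 + 64.3)/10 = 70.0300
Numerator Σ_{t=1}^{9}(z_t−z̄)(z_{t+1}−z̄) = -125.1959
Denominator Σ(z_t−z̄)² = 197.2010
r_1 = -125.1959 / 197.2010 = -0.635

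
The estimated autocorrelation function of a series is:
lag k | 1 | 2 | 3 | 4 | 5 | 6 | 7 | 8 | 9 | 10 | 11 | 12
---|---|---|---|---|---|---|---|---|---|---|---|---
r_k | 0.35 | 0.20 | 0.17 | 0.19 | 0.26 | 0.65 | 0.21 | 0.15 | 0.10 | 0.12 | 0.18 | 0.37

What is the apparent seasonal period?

6

The largest autocorrelation is r_6 = 0.65, with a weaker echo at lag 12 (0.37); the remaining lags stay at or below 0.35. The elevated value at lag 1 (0.35), dropping to 0.20 at lag 2, reflects decaying short-term dependence rather than seasonality.
The dominant spike at lag 6 indicates a seasonal period of 6.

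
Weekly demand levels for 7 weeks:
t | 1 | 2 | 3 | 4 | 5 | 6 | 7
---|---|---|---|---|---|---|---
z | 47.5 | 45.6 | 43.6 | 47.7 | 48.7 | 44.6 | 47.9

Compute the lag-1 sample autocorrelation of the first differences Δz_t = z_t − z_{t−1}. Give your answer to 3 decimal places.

First differences Δz: -1.9, -2.0, 4.1, 1.0, -4.1, 3.3
Mean of differences = 0.0667
Numerator Σ(Δz_t−Δz̄)(Δz_{t+1}−Δz̄) = -17.8678
Denominator Σ(Δz_t−Δz̄)² = 53.0933
r_1(Δz) = -17.8678 / 53.0933 = -0.337

-0.337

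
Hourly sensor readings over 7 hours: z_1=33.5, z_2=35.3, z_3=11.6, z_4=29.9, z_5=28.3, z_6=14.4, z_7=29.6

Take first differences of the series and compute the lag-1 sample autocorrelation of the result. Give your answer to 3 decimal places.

-0.535

First differences Δz: 1.8, -23.7, 18.3, -1.6, -13.9, 15.2
Mean of differences = -0.6500
Numerator Σ(Δz_t−Δz̄)(Δz_{t+1}−Δz̄) = -708.6975
Denominator Σ(Δz_t−Δz̄)² = 1324.0950
r_1(Δz) = -708.6975 / 1324.0950 = -0.535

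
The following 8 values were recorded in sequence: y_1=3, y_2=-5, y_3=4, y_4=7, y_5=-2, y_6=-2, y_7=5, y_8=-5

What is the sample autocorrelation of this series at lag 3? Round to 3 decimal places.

0.414

Mean ȳ = (3 − 5 + 4 + 7 − 2 − 2 + 5 − 5)/8 = 0.6250
Deviations from mean: 2.3750, -5.6250, 3.3750, 6.3750, -2.6250, -2.6250, 4.3750, -5.6250
Σ(y_t−ȳ)(y_{t+3}−ȳ) = (15.1406) + (14.7656) + (-8.8594) + (27.8906) + (14.7656) = 63.7031
Denominator Σ(y_t−ȳ)² = 153.8750
r_3 = 63.7031 / 153.8750 = 0.414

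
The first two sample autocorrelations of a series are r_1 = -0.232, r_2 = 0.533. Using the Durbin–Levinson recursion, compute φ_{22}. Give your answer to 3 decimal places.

0.506

φ_{22} = (r_2 − r_1²) / (1 − r_1²)
r_1² = (-0.232)² = 0.053824
Numerator = 0.533 − 0.0538 = 0.4792; denominator = 1 − 0.0538 = 0.9462
φ_{22} = 0.4792 / 0.9462 = 0.506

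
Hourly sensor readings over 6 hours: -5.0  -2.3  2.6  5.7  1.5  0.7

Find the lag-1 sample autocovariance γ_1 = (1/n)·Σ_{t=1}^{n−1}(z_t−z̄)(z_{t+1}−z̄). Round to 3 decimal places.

4.276

Mean z̄ = (-5.0 − 2.3 + 2.6 + 5.7 + 1.5 + 0.7)/6 = 0.5333
Σ_{t=1}^{5}(z_t−z̄)(z_{t+1}−z̄) = 25.6556
γ_1 = 25.6556 / 6 = 4.276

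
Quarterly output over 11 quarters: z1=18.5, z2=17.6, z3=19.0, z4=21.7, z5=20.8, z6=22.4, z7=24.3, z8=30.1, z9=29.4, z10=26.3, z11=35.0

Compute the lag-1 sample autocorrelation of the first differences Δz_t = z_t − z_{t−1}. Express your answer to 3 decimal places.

-0.304

First differences Δz: -0.9, 1.4, 2.7, -0.9, 1.6, 1.9, 5.8, -0.7, -3.1, 8.7
Mean of differences = 1.6500
Numerator Σ(Δz_t−Δz̄)(Δz_{t+1}−Δz̄) = -33.2275
Denominator Σ(Δz_t−Δz̄)² = 109.2450
r_1(Δz) = -33.2275 / 109.2450 = -0.304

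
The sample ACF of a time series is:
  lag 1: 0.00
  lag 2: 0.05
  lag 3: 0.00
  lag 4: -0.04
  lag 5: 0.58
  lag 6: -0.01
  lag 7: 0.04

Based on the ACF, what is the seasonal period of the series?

The largest autocorrelation is r_5 = 0.58; the remaining lags stay at or below 0.05.
The dominant spike at lag 5 indicates a seasonal period of 5.

5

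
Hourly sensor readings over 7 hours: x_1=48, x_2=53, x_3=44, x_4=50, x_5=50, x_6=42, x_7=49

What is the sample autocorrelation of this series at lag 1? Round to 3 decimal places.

Mean x̄ = (48 + 53 + 44 + 50 + 50 + 42 + 49)/7 = 48.0000
Deviations from mean: 0.0000, 5.0000, -4.0000, 2.0000, 2.0000, -6.0000, 1.0000
Σ(x_t−x̄)(x_{t+1}−x̄) = (0.0000) + (-20.0000) + (-8.0000) + (4.0000) + (-12.0000) + (-6.0000) = -42.0000
Denominator Σ(x_t−x̄)² = 86.0000
r_1 = -42.0000 / 86.0000 = -0.488

-0.488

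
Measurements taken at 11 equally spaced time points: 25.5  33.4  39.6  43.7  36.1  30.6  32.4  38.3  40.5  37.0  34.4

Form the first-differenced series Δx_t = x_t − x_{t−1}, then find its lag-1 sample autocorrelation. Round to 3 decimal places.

0.370

First differences Δx: 7.9, 6.2, 4.1, -7.6, -5.5, 1.8, 5.9, 2.2, -3.5, -2.6
Mean of differences = 0.8900
Numerator Σ(Δx_t−Δx̄)(Δx_{t+1}−Δx̄) = 96.1439
Denominator Σ(Δx_t−Δx̄)² = 259.6490
r_1(Δx) = 96.1439 / 259.6490 = 0.370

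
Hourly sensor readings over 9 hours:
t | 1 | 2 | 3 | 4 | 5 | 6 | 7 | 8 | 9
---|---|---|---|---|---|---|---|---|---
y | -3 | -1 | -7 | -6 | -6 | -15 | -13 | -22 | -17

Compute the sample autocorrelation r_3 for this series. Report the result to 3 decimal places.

0.060

Mean ȳ = (-3 − 1 − 7 − 6 − 6 − 15 − 13 − 22 − 17)/9 = -10.0000
Σ(y_t−ȳ)(y_{t+3}−ȳ) = (28.0000) + (36.0000) + (-15.0000) + (-12.0000) + (-48.0000) + (35.0000) = 24.0000
Denominator Σ(y_t−ȳ)² = 398.0000
r_3 = 24.0000 / 398.0000 = 0.060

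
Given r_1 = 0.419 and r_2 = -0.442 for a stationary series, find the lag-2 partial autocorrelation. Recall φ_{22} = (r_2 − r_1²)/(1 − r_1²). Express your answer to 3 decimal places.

-0.749

φ_{22} = (r_2 − r_1²) / (1 − r_1²)
r_1² = (0.419)² = 0.175561
Numerator = -0.442 − 0.1756 = -0.6176; denominator = 1 − 0.1756 = 0.8244
φ_{22} = -0.6176 / 0.8244 = -0.749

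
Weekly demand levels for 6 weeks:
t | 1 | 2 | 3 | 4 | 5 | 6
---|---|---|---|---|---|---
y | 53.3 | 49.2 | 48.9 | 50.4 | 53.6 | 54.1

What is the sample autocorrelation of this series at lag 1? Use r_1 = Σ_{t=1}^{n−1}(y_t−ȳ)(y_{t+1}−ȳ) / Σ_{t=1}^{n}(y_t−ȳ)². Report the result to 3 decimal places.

0.296

Mean ȳ = (53.3 + 49.2 + 48.9 + 50.4 + 53.6 + 54.1)/6 = 51.5833
Deviations from mean: 1.7167, -2.3833, -2.6833, -1.1833, 2.0167, 2.5167
Σ(y_t−ȳ)(y_{t+1}−ȳ) = (-4.0914) + (6.3953) + (3.1753) + (-2.3864) + (5.0753) = 8.1681
Denominator Σ(y_t−ȳ)² = 27.6283
r_1 = 8.1681 / 27.6283 = 0.296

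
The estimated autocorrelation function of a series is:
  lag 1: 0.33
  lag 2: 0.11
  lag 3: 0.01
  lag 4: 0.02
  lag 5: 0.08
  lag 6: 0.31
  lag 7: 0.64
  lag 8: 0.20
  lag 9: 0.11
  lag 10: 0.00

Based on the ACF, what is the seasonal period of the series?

The largest autocorrelation is r_7 = 0.64; the remaining lags stay at or below 0.33. The elevated value at lag 1 (0.33), dropping to 0.11 at lag 2, reflects decaying short-term dependence rather than seasonality.
The dominant spike at lag 7 indicates a seasonal period of 7.

7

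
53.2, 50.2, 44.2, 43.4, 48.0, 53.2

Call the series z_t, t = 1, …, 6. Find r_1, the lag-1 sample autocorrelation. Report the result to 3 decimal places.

0.267

Mean z̄ = (53.2 + 50.2 + 44.2 + 43.4 + 48.0 + 53.2)/6 = 48.7000
Deviations from mean: 4.5000, 1.5000, -4.5000, -5.3000, -0.7000, 4.5000
Σ(z_t−z̄)(z_{t+1}−z̄) = (6.7500) + (-6.7500) + (23.8500) + (3.7100) + (-3.1500) = 24.4100
Denominator Σ(z_t−z̄)² = 91.5800
r_1 = 24.4100 / 91.5800 = 0.267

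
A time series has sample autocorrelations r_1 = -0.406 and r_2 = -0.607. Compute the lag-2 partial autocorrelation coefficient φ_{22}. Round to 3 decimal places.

-0.924

φ_{22} = (r_2 − r_1²) / (1 − r_1²)
r_1² = (-0.406)² = 0.164836
Numerator = -0.607 − 0.1648 = -0.7718; denominator = 1 − 0.1648 = 0.8352
φ_{22} = -0.7718 / 0.8352 = -0.924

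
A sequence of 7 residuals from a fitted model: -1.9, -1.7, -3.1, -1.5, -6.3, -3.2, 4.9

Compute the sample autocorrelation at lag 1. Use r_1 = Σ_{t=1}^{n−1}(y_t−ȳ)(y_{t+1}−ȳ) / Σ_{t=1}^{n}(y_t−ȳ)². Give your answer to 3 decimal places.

Mean ȳ = (-1.9 − 1.7 − 3.1 − 1.5 − 6.3 − 3.2 + 4.9)/7 = -1.8286
Deviations from mean: -0.0714, 0.1286, -1.2714, 0.3286, -4.4714, -1.3714, 6.7286
Numerator Σ_{t=1}^{6}(y_t−ȳ)(y_{t+1}−ȳ) = -5.1551
Denominator Σ(y_t−ȳ)² = 68.8943
r_1 = -5.1551 / 68.8943 = -0.075

-0.075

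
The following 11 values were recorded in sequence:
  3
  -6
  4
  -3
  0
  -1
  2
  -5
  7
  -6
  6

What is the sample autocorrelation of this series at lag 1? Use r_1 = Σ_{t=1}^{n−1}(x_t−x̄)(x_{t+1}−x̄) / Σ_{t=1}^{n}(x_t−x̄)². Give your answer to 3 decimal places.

Mean x̄ = (3 − 6 + 4 − 3 + 0 − 1 + 2 − 5 + 7 − 6 + 6)/11 = 0.0909
Numerator Σ_{t=1}^{10}(x_t−x̄)(x_{t+1}−x̄) = -178.2810
Denominator Σ(x_t−x̄)² = 220.9091
r_1 = -178.2810 / 220.9091 = -0.807

-0.807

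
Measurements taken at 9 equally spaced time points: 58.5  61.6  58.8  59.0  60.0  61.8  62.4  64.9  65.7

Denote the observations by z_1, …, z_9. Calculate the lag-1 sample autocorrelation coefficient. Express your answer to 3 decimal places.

Mean z̄ = (58.5 + 61.6 + 58.8 + 59.0 + 60.0 + 61.8 + 62.4 + 64.9 + 65.7)/9 = 61.4111
Numerator Σ_{t=1}^{8}(z_t−z̄)(z_{t+1}−z̄) = 26.9043
Denominator Σ(z_t−z̄)² = 54.8289
r_1 = 26.9043 / 54.8289 = 0.491

0.491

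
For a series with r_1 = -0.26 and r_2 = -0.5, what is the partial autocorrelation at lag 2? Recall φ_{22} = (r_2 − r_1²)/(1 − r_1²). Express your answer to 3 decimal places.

-0.609

φ_{22} = (r_2 − r_1²) / (1 − r_1²)
r_1² = (-0.26)² = 0.0676
Numerator = -0.5 − 0.0676 = -0.5676; denominator = 1 − 0.0676 = 0.9324
φ_{22} = -0.5676 / 0.9324 = -0.609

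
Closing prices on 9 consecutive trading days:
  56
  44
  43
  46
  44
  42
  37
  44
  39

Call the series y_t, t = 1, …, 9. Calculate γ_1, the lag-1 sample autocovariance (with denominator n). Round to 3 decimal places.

1.233

Mean ȳ = (56 + 44 + 43 + 46 + 44 + 42 + 37 + 44 + 39)/9 = 43.8889
Σ_{t=1}^{8}(y_t−ȳ)(y_{t+1}−ȳ) = 11.0988
γ_1 = 11.0988 / 9 = 1.233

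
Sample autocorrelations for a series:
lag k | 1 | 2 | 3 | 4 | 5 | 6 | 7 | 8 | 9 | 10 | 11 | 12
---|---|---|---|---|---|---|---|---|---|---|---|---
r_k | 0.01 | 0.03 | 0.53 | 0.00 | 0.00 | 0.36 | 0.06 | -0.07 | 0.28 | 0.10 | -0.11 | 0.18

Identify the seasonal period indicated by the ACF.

3

The largest autocorrelation is r_3 = 0.53, with weaker echoes at lags 6 (0.36), 9 (0.28) and 12 (0.18); the remaining lags stay at or below 0.10.
The dominant spike at lag 3 indicates a seasonal period of 3.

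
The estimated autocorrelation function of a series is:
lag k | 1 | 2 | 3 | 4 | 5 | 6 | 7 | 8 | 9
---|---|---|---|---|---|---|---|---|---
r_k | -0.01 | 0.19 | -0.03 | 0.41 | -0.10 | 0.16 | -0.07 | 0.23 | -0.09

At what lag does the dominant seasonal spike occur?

4

The largest autocorrelation is r_4 = 0.41, with a weaker echo at lag 8 (0.23); the remaining lags stay at or below 0.19.
The dominant spike at lag 4 indicates a seasonal period of 4.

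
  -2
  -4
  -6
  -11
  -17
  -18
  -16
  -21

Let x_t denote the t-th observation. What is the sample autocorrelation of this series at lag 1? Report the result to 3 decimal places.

0.610

Mean x̄ = (-2 − 4 − 6 − 11 − 17 − 18 − 16 − 21)/8 = -11.8750
Deviations from mean: 9.8750, 7.8750, 5.8750, 0.8750, -5.1250, -6.1250, -4.1250, -9.1250
Numerator Σ_{t=1}^{7}(x_t−x̄)(x_{t+1}−x̄) = 218.9844
Denominator Σ(x_t−x̄)² = 358.8750
r_1 = 218.9844 / 358.8750 = 0.610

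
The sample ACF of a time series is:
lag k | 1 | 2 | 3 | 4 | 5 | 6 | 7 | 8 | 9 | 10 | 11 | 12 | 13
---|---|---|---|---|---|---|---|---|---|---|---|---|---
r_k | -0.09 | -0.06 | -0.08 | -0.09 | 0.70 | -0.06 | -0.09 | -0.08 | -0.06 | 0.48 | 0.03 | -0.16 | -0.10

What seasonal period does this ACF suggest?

5

The largest autocorrelation is r_5 = 0.70, with a weaker echo at lag 10 (0.48); the remaining lags stay at or below 0.03.
The dominant spike at lag 5 indicates a seasonal period of 5.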